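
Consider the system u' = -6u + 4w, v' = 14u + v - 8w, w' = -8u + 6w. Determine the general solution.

u(t) = c_1e^(2t) - c_3e^(-2t), v(t) = -2c_1e^(2t) + c_2e^(t) + 2c_3e^(-2t), w(t) = 2c_1e^(2t) - c_3e^(-2t)

Coefficient matrix A = [[-6, 0, 4], [14, 1, -8], [-8, 0, 6]].
det(A - λI) = 0 gives eigenvalues λ = 2, 1, -2.
For λ=2: eigenvector (1,-2,2).
For λ=1: eigenvector (0,1,0).
For λ=-2: eigenvector (-1,2,-1).
General solution: c_1e^(2t)(1,-2,2) + c_2e^(t)(0,1,0) + c_3e^(-2t)(-1,2,-1).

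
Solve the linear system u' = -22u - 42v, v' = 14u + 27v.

u(t) = -2K_1e^(-t) + 3K_2e^(6t), v(t) = K_1e^(-t) - 2K_2e^(6t)

Coefficient matrix A = [[-22, -42], [14, 27]].
Characteristic polynomial det(A - λI) = λ^2 - 5λ - 6 = 0.
Eigenvalues λ = -1, 6.
For λ=-1: (A-λI) row 1 is [-21, -42], so an eigenvector is (-2, 1).
For λ=6: (A-λI) row 1 is [-28, -42], so an eigenvector is (3, -2).
General solution: K_1e^(-t)(-2,1) + K_2e^(6t)(3,-2).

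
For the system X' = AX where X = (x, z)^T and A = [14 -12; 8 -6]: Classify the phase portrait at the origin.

unstable node

A = [[14,-12],[8,-6]]; det(A-λI) = λ^2 - 8λ + 12.
λ = 6, 2: both positive.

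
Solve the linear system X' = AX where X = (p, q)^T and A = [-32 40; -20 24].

p(t) = -c_1e^(-4t)sin(4t) + 3c_1e^(-4t)cos(4t) + 3c_2e^(-4t)sin(4t) + c_2e^(-4t)cos(4t), q(t) = -c_1e^(-4t)sin(4t) + 2c_1e^(-4t)cos(4t) + 2c_2e^(-4t)sin(4t) + c_2e^(-4t)cos(4t)

Coefficient matrix A = [[-32, 40], [-20, 24]].
Characteristic polynomial det(A - λI) = λ^2 + 8λ + 32 = 0.
Eigenvalues λ = -4 ± 4i (complex conjugate pair).
For λ=-4+4i: an eigenvector is (3,2) - i(-1,-1) = (3 + i, 2 + i).
A real fundamental pair from Re and Im of e^((-4+4i)t)v: X_1 = e^(-4t)(cos(4t)·(3,2) + sin(4t)·(-1,-1)), X_2 = e^(-4t)(sin(4t)·(3,2) - cos(4t)·(-1,-1)).
General solution: c_1X_1 + c_2X_2.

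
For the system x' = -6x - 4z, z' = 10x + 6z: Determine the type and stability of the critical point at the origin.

A = [[-6,-4],[10,6]]; det(A-λI) = λ^2 + 4.
λ = 0 ± 2i: zero real part.

center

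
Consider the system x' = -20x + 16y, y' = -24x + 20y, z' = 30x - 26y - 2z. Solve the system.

Coefficient matrix A = [[-20, 16, 0], [-24, 20, 0], [30, -26, -2]].
det(A - λI) = 0 gives eigenvalues λ = -4, 4, -2.
For λ=-4: eigenvector (1,1,-2).
For λ=4: eigenvector (2,3,-3).
For λ=-2: eigenvector (0,0,1).
General solution: C_1e^(-4t)(1,1,-2) + C_2e^(4t)(2,3,-3) + C_3e^(-2t)(0,0,1).

x(t) = C_1e^(-4t) + 2C_2e^(4t), y(t) = C_1e^(-4t) + 3C_2e^(4t), z(t) = -2C_1e^(-4t) - 3C_2e^(4t) + C_3e^(-2t)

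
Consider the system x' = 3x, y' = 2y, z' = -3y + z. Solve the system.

x(t) = c_2e^(3t), y(t) = -c_3e^(2t), z(t) = c_1e^(t) + 3c_3e^(2t)

Coefficient matrix A = [[3, 0, 0], [0, 2, 0], [0, -3, 1]].
det(A - λI) = 0 gives eigenvalues λ = 1, 3, 2.
For λ=1: eigenvector (0,0,1).
For λ=3: eigenvector (1,0,0).
For λ=2: eigenvector (0,-1,3).
General solution: c_1e^(t)(0,0,1) + c_2e^(3t)(1,0,0) + c_3e^(2t)(0,-1,3).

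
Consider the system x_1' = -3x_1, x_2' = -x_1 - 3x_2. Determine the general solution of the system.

x_1(t) = K_2e^(-3t), x_2(t) = -K_1e^(-3t) - K_2te^(-3t) - K_2e^(-3t)

Coefficient matrix A = [[-3, 0], [-1, -3]].
Characteristic polynomial det(A - λI) = λ^2 + 6λ + 9 = 0.
Single eigenvalue λ = -3 with algebraic multiplicity 2.
Eigenvector v = (0,-1); generalized eigenvector w with (A-λI)w=v is (1,-1).
General solution: e^(-3t)[K_1·v + K_2·(t·v + w)].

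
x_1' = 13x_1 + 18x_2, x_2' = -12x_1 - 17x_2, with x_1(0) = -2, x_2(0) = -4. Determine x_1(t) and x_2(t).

x_1(t) = -18e^(t) + 16e^(-5t), x_2(t) = 12e^(t) - 16e^(-5t)

Coefficient matrix A = [[13, 18], [-12, -17]].
Characteristic polynomial det(A - λI) = λ^2 + 4λ - 5 = 0.
Eigenvalues λ = 1, -5.
For λ=1: (A-λI) row 1 is [12, 18], so an eigenvector is (-3, 2).
For λ=-5: (A-λI) row 1 is [18, 18], so an eigenvector is (-1, 1).
General solution: c_1e^(t)(-3,2) + c_2e^(-5t)(-1,1).
Applying x_1(0)=-2, x_2(0)=-4 gives c_1=6, c_2=-16.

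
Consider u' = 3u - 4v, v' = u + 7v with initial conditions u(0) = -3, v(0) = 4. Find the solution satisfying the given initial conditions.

u(t) = -10te^(5t) - 3e^(5t), v(t) = 5te^(5t) + 4e^(5t)

Coefficient matrix A = [[3, -4], [1, 7]].
Characteristic polynomial det(A - λI) = λ^2 - 10λ + 25 = 0.
Single eigenvalue λ = 5 with algebraic multiplicity 2.
Eigenvector v = (2,-1); generalized eigenvector w with (A-λI)w=v is (1,-1).
General solution: e^(5t)[K_1·v + K_2·(t·v + w)].
Applying u(0)=-3, v(0)=4 gives K_1=1, K_2=-5.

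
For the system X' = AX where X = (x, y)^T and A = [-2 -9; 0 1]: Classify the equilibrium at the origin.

saddle

A = [[-2,-9],[0,1]]; det(A-λI) = λ^2 + λ - 2.
λ = 1, -2: opposite signs.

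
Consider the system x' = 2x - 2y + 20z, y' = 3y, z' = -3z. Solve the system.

Coefficient matrix A = [[2, -2, 20], [0, 3, 0], [0, 0, -3]].
det(A - λI) = 0 gives eigenvalues λ = 2, 3, -3.
For λ=2: eigenvector (1,0,0).
For λ=3: eigenvector (-2,1,0).
For λ=-3: eigenvector (-4,0,1).
General solution: c_1e^(2t)(1,0,0) + c_2e^(3t)(-2,1,0) + c_3e^(-3t)(-4,0,1).

x(t) = c_1e^(2t) - 2c_2e^(3t) - 4c_3e^(-3t), y(t) = c_2e^(3t), z(t) = c_3e^(-3t)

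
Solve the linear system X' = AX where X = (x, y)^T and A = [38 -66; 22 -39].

Coefficient matrix A = [[38, -66], [22, -39]].
Characteristic polynomial det(A - λI) = λ^2 + λ - 30 = 0.
Eigenvalues λ = 5, -6.
For λ=5: (A-λI) row 1 is [33, -66], so an eigenvector is (2, 1).
For λ=-6: (A-λI) row 1 is [44, -66], so an eigenvector is (-3, -2).
General solution: K_1e^(5t)(2,1) + K_2e^(-6t)(-3,-2).

x(t) = 2K_1e^(5t) - 3K_2e^(-6t), y(t) = K_1e^(5t) - 2K_2e^(-6t)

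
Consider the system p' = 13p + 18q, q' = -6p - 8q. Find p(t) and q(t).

p(t) = -2K_1e^(4t) - 3K_2e^(t), q(t) = K_1e^(4t) + 2K_2e^(t)

Coefficient matrix A = [[13, 18], [-6, -8]].
Characteristic polynomial det(A - λI) = λ^2 - 5λ + 4 = 0.
Eigenvalues λ = 4, 1.
For λ=4: (A-λI) row 1 is [9, 18], so an eigenvector is (-2, 1).
For λ=1: (A-λI) row 1 is [12, 18], so an eigenvector is (-3, 2).
General solution: K_1e^(4t)(-2,1) + K_2e^(t)(-3,2).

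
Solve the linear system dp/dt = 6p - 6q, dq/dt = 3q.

p(t) = 2K_1e^(3t) - K_2e^(6t), q(t) = K_1e^(3t)

Coefficient matrix A = [[6, -6], [0, 3]].
Characteristic polynomial det(A - λI) = λ^2 - 9λ + 18 = 0.
Eigenvalues λ = 3, 6.
For λ=3: (A-λI) row 1 is [3, -6], so an eigenvector is (2, 1).
For λ=6: (A-λI) row 1 is [0, -6], so an eigenvector is (-1, 0).
General solution: K_1e^(3t)(2,1) + K_2e^(6t)(-1,0).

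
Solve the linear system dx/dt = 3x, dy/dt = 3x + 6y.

x(t) = C_2e^(3t), y(t) = C_1e^(6t) - C_2e^(3t)

Coefficient matrix A = [[3, 0], [3, 6]].
Characteristic polynomial det(A - λI) = λ^2 - 9λ + 18 = 0.
Eigenvalues λ = 6, 3.
For λ=6: (A-λI) row 1 is [-3, 0], so an eigenvector is (0, 1).
For λ=3: (A-λI) row 2 is [3, 3], so an eigenvector is (1, -1).
General solution: C_1e^(6t)(0,1) + C_2e^(3t)(1,-1).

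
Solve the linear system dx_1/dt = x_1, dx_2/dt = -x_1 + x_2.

Coefficient matrix A = [[1, 0], [-1, 1]].
Characteristic polynomial det(A - λI) = λ^2 - 2λ + 1 = 0.
Single eigenvalue λ = 1 with algebraic multiplicity 2.
Eigenvector v = (0,1); generalized eigenvector w with (A-λI)w=v is (-1,2).
General solution: e^(t)[C_1·v + C_2·(t·v + w)].

x_1(t) = -C_2e^(t), x_2(t) = C_1e^(t) + C_2te^(t) + 2C_2e^(t)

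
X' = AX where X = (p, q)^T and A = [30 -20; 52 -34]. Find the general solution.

Coefficient matrix A = [[30, -20], [52, -34]].
Characteristic polynomial det(A - λI) = λ^2 + 4λ + 20 = 0.
Eigenvalues λ = -2 ± 4i (complex conjugate pair).
For λ=-2+4i: an eigenvector is (-2,-3) - i(-1,-2) = (-2 + i, -3 + 2i).
A real fundamental pair from Re and Im of e^((-2+4i)t)v: X_1 = e^(-2t)(cos(4t)·(-2,-3) + sin(4t)·(-1,-2)), X_2 = e^(-2t)(sin(4t)·(-2,-3) - cos(4t)·(-1,-2)).
General solution: C_1X_1 + C_2X_2.

p(t) = -C_1e^(-2t)sin(4t) - 2C_1e^(-2t)cos(4t) - 2C_2e^(-2t)sin(4t) + C_2e^(-2t)cos(4t), q(t) = -2C_1e^(-2t)sin(4t) - 3C_1e^(-2t)cos(4t) - 3C_2e^(-2t)sin(4t) + 2C_2e^(-2t)cos(4t)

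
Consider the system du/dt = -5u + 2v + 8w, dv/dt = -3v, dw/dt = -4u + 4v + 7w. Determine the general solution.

u(t) = -2c_1e^(-t) + c_2e^(-3t) + c_3e^(3t), v(t) = c_2e^(-3t), w(t) = -c_1e^(-t) + c_3e^(3t)

Coefficient matrix A = [[-5, 2, 8], [0, -3, 0], [-4, 4, 7]].
det(A - λI) = 0 gives eigenvalues λ = -1, -3, 3.
For λ=-1: eigenvector (-2,0,-1).
For λ=-3: eigenvector (1,1,0).
For λ=3: eigenvector (1,0,1).
General solution: c_1e^(-t)(-2,0,-1) + c_2e^(-3t)(1,1,0) + c_3e^(3t)(1,0,1).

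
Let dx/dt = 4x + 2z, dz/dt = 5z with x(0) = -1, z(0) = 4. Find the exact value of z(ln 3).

972

A = [[4,2],[0,5]]; eigenvalues λ = 4, 5.
Eigenvectors: (-1,0) for λ=4, (2,1) for λ=5.
From the initial condition, c_1 = 9, c_2 = 4.
z(ln 3) = (9)(3^4)(0) + (4)(3^5)(1) = 972.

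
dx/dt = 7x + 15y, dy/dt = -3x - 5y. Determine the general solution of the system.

Coefficient matrix A = [[7, 15], [-3, -5]].
Characteristic polynomial det(A - λI) = λ^2 - 2λ + 10 = 0.
Eigenvalues λ = 1 ± 3i (complex conjugate pair).
For λ=1+3i: an eigenvector is (2,-1) - i(-1,0) = (2 + i, -1).
A real fundamental pair from Re and Im of e^((1+3i)t)v: X_1 = e^(t)(cos(3t)·(2,-1) + sin(3t)·(-1,0)), X_2 = e^(t)(sin(3t)·(2,-1) - cos(3t)·(-1,0)).
General solution: C_1X_1 + C_2X_2.

x(t) = -C_1e^(t)sin(3t) + 2C_1e^(t)cos(3t) + 2C_2e^(t)sin(3t) + C_2e^(t)cos(3t), y(t) = -C_1e^(t)cos(3t) - C_2e^(t)sin(3t)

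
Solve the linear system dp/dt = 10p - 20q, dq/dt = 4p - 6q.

Coefficient matrix A = [[10, -20], [4, -6]].
Characteristic polynomial det(A - λI) = λ^2 - 4λ + 20 = 0.
Eigenvalues λ = 2 ± 4i (complex conjugate pair).
For λ=2+4i: an eigenvector is (2,1) - i(-1,0) = (2 + i, 1).
A real fundamental pair from Re and Im of e^((2+4i)t)v: X_1 = e^(2t)(cos(4t)·(2,1) + sin(4t)·(-1,0)), X_2 = e^(2t)(sin(4t)·(2,1) - cos(4t)·(-1,0)).
General solution: c_1X_1 + c_2X_2.

p(t) = -c_1e^(2t)sin(4t) + 2c_1e^(2t)cos(4t) + 2c_2e^(2t)sin(4t) + c_2e^(2t)cos(4t), q(t) = c_1e^(2t)cos(4t) + c_2e^(2t)sin(4t)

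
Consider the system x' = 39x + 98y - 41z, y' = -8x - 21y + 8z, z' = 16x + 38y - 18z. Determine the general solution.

Coefficient matrix A = [[39, 98, -41], [-8, -21, 8], [16, 38, -18]].
det(A - λI) = 0 gives eigenvalues λ = -2, 3, -1.
For λ=-2: eigenvector (1,0,1).
For λ=3: eigenvector (-5,1,-2).
For λ=-1: eigenvector (-9,2,-4).
General solution: C_1e^(-2t)(1,0,1) + C_2e^(3t)(-5,1,-2) + C_3e^(-t)(-9,2,-4).

x(t) = C_1e^(-2t) - 5C_2e^(3t) - 9C_3e^(-t), y(t) = C_2e^(3t) + 2C_3e^(-t), z(t) = C_1e^(-2t) - 2C_2e^(3t) - 4C_3e^(-t)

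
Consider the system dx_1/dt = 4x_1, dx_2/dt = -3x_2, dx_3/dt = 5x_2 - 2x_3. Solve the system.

x_1(t) = C_3e^(4t), x_2(t) = C_2e^(-3t), x_3(t) = C_1e^(-2t) - 5C_2e^(-3t)

Coefficient matrix A = [[4, 0, 0], [0, -3, 0], [0, 5, -2]].
det(A - λI) = 0 gives eigenvalues λ = -2, -3, 4.
For λ=-2: eigenvector (0,0,1).
For λ=-3: eigenvector (0,1,-5).
For λ=4: eigenvector (1,0,0).
General solution: C_1e^(-2t)(0,0,1) + C_2e^(-3t)(0,1,-5) + C_3e^(4t)(1,0,0).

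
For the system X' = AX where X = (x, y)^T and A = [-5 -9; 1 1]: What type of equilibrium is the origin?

stable improper node

A = [[-5,-9],[1,1]]; det(A-λI) = λ^2 + 4λ + 4.
repeated λ = -2 with a single eigenvector.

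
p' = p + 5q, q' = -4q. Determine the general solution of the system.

Coefficient matrix A = [[1, 5], [0, -4]].
Characteristic polynomial det(A - λI) = λ^2 + 3λ - 4 = 0.
Eigenvalues λ = -4, 1.
For λ=-4: (A-λI) row 1 is [5, 5], so an eigenvector is (1, -1).
For λ=1: (A-λI) row 1 is [0, 5], so an eigenvector is (-1, 0).
General solution: c_1e^(-4t)(1,-1) + c_2e^(t)(-1,0).

p(t) = c_1e^(-4t) - c_2e^(t), q(t) = -c_1e^(-4t)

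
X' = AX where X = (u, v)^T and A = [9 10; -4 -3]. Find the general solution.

u(t) = -C_1e^(3t)sin(2t) - 2C_1e^(3t)cos(2t) - 2C_2e^(3t)sin(2t) + C_2e^(3t)cos(2t), v(t) = C_1e^(3t)sin(2t) + C_1e^(3t)cos(2t) + C_2e^(3t)sin(2t) - C_2e^(3t)cos(2t)

Coefficient matrix A = [[9, 10], [-4, -3]].
Characteristic polynomial det(A - λI) = λ^2 - 6λ + 13 = 0.
Eigenvalues λ = 3 ± 2i (complex conjugate pair).
For λ=3+2i: an eigenvector is (-2,1) - i(-1,1) = (-2 + i, 1 - i).
A real fundamental pair from Re and Im of e^((3+2i)t)v: X_1 = e^(3t)(cos(2t)·(-2,1) + sin(2t)·(-1,1)), X_2 = e^(3t)(sin(2t)·(-2,1) - cos(2t)·(-1,1)).
General solution: C_1X_1 + C_2X_2.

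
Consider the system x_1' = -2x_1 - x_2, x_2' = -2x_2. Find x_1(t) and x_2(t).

x_1(t) = C_1e^(-2t) + C_2te^(-2t) + 3C_2e^(-2t), x_2(t) = -C_2e^(-2t)

Coefficient matrix A = [[-2, -1], [0, -2]].
Characteristic polynomial det(A - λI) = λ^2 + 4λ + 4 = 0.
Single eigenvalue λ = -2 with algebraic multiplicity 2.
Eigenvector v = (1,0); generalized eigenvector w with (A-λI)w=v is (3,-1).
General solution: e^(-2t)[C_1·v + C_2·(t·v + w)].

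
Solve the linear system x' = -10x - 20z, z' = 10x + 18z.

x(t) = -3C_1e^(4t)sin(2t) - C_1e^(4t)cos(2t) - C_2e^(4t)sin(2t) + 3C_2e^(4t)cos(2t), z(t) = 2C_1e^(4t)sin(2t) + C_1e^(4t)cos(2t) + C_2e^(4t)sin(2t) - 2C_2e^(4t)cos(2t)

Coefficient matrix A = [[-10, -20], [10, 18]].
Characteristic polynomial det(A - λI) = λ^2 - 8λ + 20 = 0.
Eigenvalues λ = 4 ± 2i (complex conjugate pair).
For λ=4+2i: an eigenvector is (-1,1) - i(-3,2) = (-1 + 3i, 1 - 2i).
A real fundamental pair from Re and Im of e^((4+2i)t)v: X_1 = e^(4t)(cos(2t)·(-1,1) + sin(2t)·(-3,2)), X_2 = e^(4t)(sin(2t)·(-1,1) - cos(2t)·(-3,2)).
General solution: C_1X_1 + C_2X_2.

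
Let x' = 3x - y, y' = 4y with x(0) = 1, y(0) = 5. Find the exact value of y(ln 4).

A = [[3,-1],[0,4]]; eigenvalues λ = 4, 3.
Eigenvectors: (1,-1) for λ=4, (-1,0) for λ=3.
From the initial condition, c_1 = -5, c_2 = -6.
y(ln 4) = (-5)(4^4)(-1) + (-6)(4^3)(0) = 1280.

1280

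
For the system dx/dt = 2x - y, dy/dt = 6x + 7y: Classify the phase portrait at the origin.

unstable node

A = [[2,-1],[6,7]]; det(A-λI) = λ^2 - 9λ + 20.
λ = 4, 5: both positive.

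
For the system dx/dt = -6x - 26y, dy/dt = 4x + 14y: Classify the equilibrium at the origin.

unstable spiral

A = [[-6,-26],[4,14]]; det(A-λI) = λ^2 - 8λ + 20.
λ = 4 ± 2i: positive real part.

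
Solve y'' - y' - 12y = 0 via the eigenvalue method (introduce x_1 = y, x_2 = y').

y(t) = c_1e^(4t) + c_2e^(-3t)

Let x_1 = y, x_2 = y'. Then x_1' = x_2 and x_2' = 12x_1 + x_2.
A = [[0,1],[12,1]]; det(A-λI) = λ^2 - λ - 12.
Eigenvalues λ = 4, -3 with eigenvectors (1,4), (1,-3).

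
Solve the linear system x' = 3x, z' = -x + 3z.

x(t) = -C_2e^(3t), z(t) = C_1e^(3t) + C_2te^(3t) - C_2e^(3t)

Coefficient matrix A = [[3, 0], [-1, 3]].
Characteristic polynomial det(A - λI) = λ^2 - 6λ + 9 = 0.
Single eigenvalue λ = 3 with algebraic multiplicity 2.
Eigenvector v = (0,1); generalized eigenvector w with (A-λI)w=v is (-1,-1).
General solution: e^(3t)[C_1·v + C_2·(t·v + w)].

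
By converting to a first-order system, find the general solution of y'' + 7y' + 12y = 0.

y(t) = K_1e^(-3t) + K_2e^(-4t)

Let x_1 = y, x_2 = y'. Then x_1' = x_2 and x_2' = -12x_1 - 7x_2.
A = [[0,1],[-12,-7]]; det(A-λI) = λ^2 + 7λ + 12.
Eigenvalues λ = -3, -4 with eigenvectors (1,-3), (1,-4).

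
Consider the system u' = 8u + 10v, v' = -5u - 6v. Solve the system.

u(t) = K_1e^(t)sin(t) + 3K_1e^(t)cos(t) + 3K_2e^(t)sin(t) - K_2e^(t)cos(t), v(t) = -K_1e^(t)sin(t) - 2K_1e^(t)cos(t) - 2K_2e^(t)sin(t) + K_2e^(t)cos(t)

Coefficient matrix A = [[8, 10], [-5, -6]].
Characteristic polynomial det(A - λI) = λ^2 - 2λ + 2 = 0.
Eigenvalues λ = 1 ± i (complex conjugate pair).
For λ=1+i: an eigenvector is (3,-2) - i(1,-1) = (3 - i, -2 + i).
A real fundamental pair from Re and Im of e^((1+i)t)v: X_1 = e^(t)(cos(t)·(3,-2) + sin(t)·(1,-1)), X_2 = e^(t)(sin(t)·(3,-2) - cos(t)·(1,-1)).
General solution: K_1X_1 + K_2X_2.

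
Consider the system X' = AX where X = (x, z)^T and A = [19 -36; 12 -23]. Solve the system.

Coefficient matrix A = [[19, -36], [12, -23]].
Characteristic polynomial det(A - λI) = λ^2 + 4λ - 5 = 0.
Eigenvalues λ = 1, -5.
For λ=1: (A-λI) row 1 is [18, -36], so an eigenvector is (2, 1).
For λ=-5: (A-λI) row 1 is [24, -36], so an eigenvector is (3, 2).
General solution: c_1e^(t)(2,1) + c_2e^(-5t)(3,2).

x(t) = 2c_1e^(t) + 3c_2e^(-5t), z(t) = c_1e^(t) + 2c_2e^(-5t)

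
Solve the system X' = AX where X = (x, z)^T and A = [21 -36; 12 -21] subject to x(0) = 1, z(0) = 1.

Coefficient matrix A = [[21, -36], [12, -21]].
Characteristic polynomial det(A - λI) = λ^2 - 9 = 0.
Eigenvalues λ = -3, 3.
For λ=-3: (A-λI) row 1 is [24, -36], so an eigenvector is (3, 2).
For λ=3: (A-λI) row 1 is [18, -36], so an eigenvector is (2, 1).
General solution: C_1e^(-3t)(3,2) + C_2e^(3t)(2,1).
Applying x(0)=1, z(0)=1 gives C_1=1, C_2=-1.

x(t) = -2e^(3t) + 3e^(-3t), z(t) = -e^(3t) + 2e^(-3t)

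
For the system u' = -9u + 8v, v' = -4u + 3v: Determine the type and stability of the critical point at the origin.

stable node

A = [[-9,8],[-4,3]]; det(A-λI) = λ^2 + 6λ + 5.
λ = -5, -1: both negative.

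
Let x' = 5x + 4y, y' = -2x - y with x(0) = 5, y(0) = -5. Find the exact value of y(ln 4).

A = [[5,4],[-2,-1]]; eigenvalues λ = 1, 3.
Eigenvectors: (-1,1) for λ=1, (-2,1) for λ=3.
From the initial condition, c_1 = -5, c_2 = 0.
y(ln 4) = (-5)(4^1)(1) + (0)(4^3)(1) = -20.

-20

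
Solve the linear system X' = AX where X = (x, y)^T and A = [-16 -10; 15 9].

x(t) = -2c_1e^(-t) + c_2e^(-6t), y(t) = 3c_1e^(-t) - c_2e^(-6t)

Coefficient matrix A = [[-16, -10], [15, 9]].
Characteristic polynomial det(A - λI) = λ^2 + 7λ + 6 = 0.
Eigenvalues λ = -1, -6.
For λ=-1: (A-λI) row 1 is [-15, -10], so an eigenvector is (-2, 3).
For λ=-6: (A-λI) row 1 is [-10, -10], so an eigenvector is (1, -1).
General solution: c_1e^(-t)(-2,3) + c_2e^(-6t)(1,-1).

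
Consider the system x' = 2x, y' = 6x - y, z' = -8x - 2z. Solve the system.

x(t) = c_1e^(2t), y(t) = 2c_1e^(2t) + c_2e^(-t), z(t) = -2c_1e^(2t) + c_3e^(-2t)

Coefficient matrix A = [[2, 0, 0], [6, -1, 0], [-8, 0, -2]].
det(A - λI) = 0 gives eigenvalues λ = 2, -1, -2.
For λ=2: eigenvector (1,2,-2).
For λ=-1: eigenvector (0,1,0).
For λ=-2: eigenvector (0,0,1).
General solution: c_1e^(2t)(1,2,-2) + c_2e^(-t)(0,1,0) + c_3e^(-2t)(0,0,1).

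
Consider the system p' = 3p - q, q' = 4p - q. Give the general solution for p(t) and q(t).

Coefficient matrix A = [[3, -1], [4, -1]].
Characteristic polynomial det(A - λI) = λ^2 - 2λ + 1 = 0.
Single eigenvalue λ = 1 with algebraic multiplicity 2.
Eigenvector v = (1,2); generalized eigenvector w with (A-λI)w=v is (2,3).
General solution: e^(t)[c_1·v + c_2·(t·v + w)].

p(t) = c_1e^(t) + c_2te^(t) + 2c_2e^(t), q(t) = 2c_1e^(t) + 2c_2te^(t) + 3c_2e^(t)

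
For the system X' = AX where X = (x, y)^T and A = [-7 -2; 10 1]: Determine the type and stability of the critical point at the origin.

stable spiral

A = [[-7,-2],[10,1]]; det(A-λI) = λ^2 + 6λ + 13.
λ = -3 ± 2i: negative real part.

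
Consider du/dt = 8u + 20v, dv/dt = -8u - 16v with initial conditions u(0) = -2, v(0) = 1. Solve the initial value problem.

Coefficient matrix A = [[8, 20], [-8, -16]].
Characteristic polynomial det(A - λI) = λ^2 + 8λ + 32 = 0.
Eigenvalues λ = -4 ± 4i (complex conjugate pair).
For λ=-4+4i: an eigenvector is (-1,1) - i(2,-1) = (-1 - 2i, 1 + i).
A real fundamental pair from Re and Im of e^((-4+4i)t)v: X_1 = e^(-4t)(cos(4t)·(-1,1) + sin(4t)·(2,-1)), X_2 = e^(-4t)(sin(4t)·(-1,1) - cos(4t)·(2,-1)).
General solution: c_1X_1 + c_2X_2.
Applying u(0)=-2, v(0)=1 gives c_1=0, c_2=1.

u(t) = -e^(-4t)sin(4t) - 2e^(-4t)cos(4t), v(t) = e^(-4t)sin(4t) + e^(-4t)cos(4t)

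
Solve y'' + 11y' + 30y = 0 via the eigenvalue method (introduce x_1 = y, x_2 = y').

y(t) = K_1e^(-5t) + K_2e^(-6t)

Let x_1 = y, x_2 = y'. Then x_1' = x_2 and x_2' = -30x_1 - 11x_2.
A = [[0,1],[-30,-11]]; det(A-λI) = λ^2 + 11λ + 30.
Eigenvalues λ = -5, -6 with eigenvectors (1,-5), (1,-6).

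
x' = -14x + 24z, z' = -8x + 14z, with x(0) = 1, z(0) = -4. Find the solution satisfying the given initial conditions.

x(t) = -27e^(2t) + 28e^(-2t), z(t) = -18e^(2t) + 14e^(-2t)

Coefficient matrix A = [[-14, 24], [-8, 14]].
Characteristic polynomial det(A - λI) = λ^2 - 4 = 0.
Eigenvalues λ = -2, 2.
For λ=-2: (A-λI) row 1 is [-12, 24], so an eigenvector is (2, 1).
For λ=2: (A-λI) row 1 is [-16, 24], so an eigenvector is (3, 2).
General solution: K_1e^(-2t)(2,1) + K_2e^(2t)(3,2).
Applying x(0)=1, z(0)=-4 gives K_1=14, K_2=-9.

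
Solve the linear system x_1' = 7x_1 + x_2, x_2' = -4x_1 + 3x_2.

x_1(t) = C_1e^(5t) + C_2te^(5t) + C_2e^(5t), x_2(t) = -2C_1e^(5t) - 2C_2te^(5t) - C_2e^(5t)

Coefficient matrix A = [[7, 1], [-4, 3]].
Characteristic polynomial det(A - λI) = λ^2 - 10λ + 25 = 0.
Single eigenvalue λ = 5 with algebraic multiplicity 2.
Eigenvector v = (1,-2); generalized eigenvector w with (A-λI)w=v is (1,-1).
General solution: e^(5t)[C_1·v + C_2·(t·v + w)].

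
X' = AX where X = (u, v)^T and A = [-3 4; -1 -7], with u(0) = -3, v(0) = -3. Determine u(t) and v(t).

u(t) = -18te^(-5t) - 3e^(-5t), v(t) = 9te^(-5t) - 3e^(-5t)

Coefficient matrix A = [[-3, 4], [-1, -7]].
Characteristic polynomial det(A - λI) = λ^2 + 10λ + 25 = 0.
Single eigenvalue λ = -5 with algebraic multiplicity 2.
Eigenvector v = (-2,1); generalized eigenvector w with (A-λI)w=v is (3,-2).
General solution: e^(-5t)[K_1·v + K_2·(t·v + w)].
Applying u(0)=-3, v(0)=-3 gives K_1=15, K_2=9.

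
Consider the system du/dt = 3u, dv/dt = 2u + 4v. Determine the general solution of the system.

u(t) = K_1e^(3t), v(t) = -2K_1e^(3t) - K_2e^(4t)

Coefficient matrix A = [[3, 0], [2, 4]].
Characteristic polynomial det(A - λI) = λ^2 - 7λ + 12 = 0.
Eigenvalues λ = 3, 4.
For λ=3: (A-λI) row 2 is [2, 1], so an eigenvector is (1, -2).
For λ=4: (A-λI) row 1 is [-1, 0], so an eigenvector is (0, -1).
General solution: K_1e^(3t)(1,-2) + K_2e^(4t)(0,-1).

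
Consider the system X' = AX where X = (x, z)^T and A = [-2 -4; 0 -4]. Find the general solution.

Coefficient matrix A = [[-2, -4], [0, -4]].
Characteristic polynomial det(A - λI) = λ^2 + 6λ + 8 = 0.
Eigenvalues λ = -4, -2.
For λ=-4: (A-λI) row 1 is [2, -4], so an eigenvector is (-2, -1).
For λ=-2: (A-λI) row 1 is [0, -4], so an eigenvector is (1, 0).
General solution: c_1e^(-4t)(-2,-1) + c_2e^(-2t)(1,0).

x(t) = -2c_1e^(-4t) + c_2e^(-2t), z(t) = -c_1e^(-4t)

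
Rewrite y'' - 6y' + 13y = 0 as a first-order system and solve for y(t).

Let x_1 = y, x_2 = y'. Then x_1' = x_2 and x_2' = -13x_1 + 6x_2.
A = [[0,1],[-13,6]]; det(A-λI) = λ^2 - 6λ + 13.
Eigenvalues λ = 3 ± 2i.

y(t) = C_1e^(3t)cos(2t) + C_2e^(3t)sin(2t)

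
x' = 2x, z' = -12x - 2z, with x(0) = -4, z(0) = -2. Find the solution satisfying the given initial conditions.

x(t) = -4e^(2t), z(t) = 12e^(2t) - 14e^(-2t)

Coefficient matrix A = [[2, 0], [-12, -2]].
Characteristic polynomial det(A - λI) = λ^2 - 4 = 0.
Eigenvalues λ = -2, 2.
For λ=-2: (A-λI) row 1 is [4, 0], so an eigenvector is (0, 1).
For λ=2: (A-λI) row 2 is [-12, -4], so an eigenvector is (-1, 3).
General solution: K_1e^(-2t)(0,1) + K_2e^(2t)(-1,3).
Applying x(0)=-4, z(0)=-2 gives K_1=-14, K_2=4.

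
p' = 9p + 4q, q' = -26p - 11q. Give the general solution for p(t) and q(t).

p(t) = c_1e^(-t)sin(2t) - c_1e^(-t)cos(2t) - c_2e^(-t)sin(2t) - c_2e^(-t)cos(2t), q(t) = -2c_1e^(-t)sin(2t) + 3c_1e^(-t)cos(2t) + 3c_2e^(-t)sin(2t) + 2c_2e^(-t)cos(2t)

Coefficient matrix A = [[9, 4], [-26, -11]].
Characteristic polynomial det(A - λI) = λ^2 + 2λ + 5 = 0.
Eigenvalues λ = -1 ± 2i (complex conjugate pair).
For λ=-1+2i: an eigenvector is (-1,3) - i(1,-2) = (-1 - i, 3 + 2i).
A real fundamental pair from Re and Im of e^((-1+2i)t)v: X_1 = e^(-t)(cos(2t)·(-1,3) + sin(2t)·(1,-2)), X_2 = e^(-t)(sin(2t)·(-1,3) - cos(2t)·(1,-2)).
General solution: c_1X_1 + c_2X_2.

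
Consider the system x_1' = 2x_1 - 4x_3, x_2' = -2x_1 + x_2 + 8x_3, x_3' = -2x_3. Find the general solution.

Coefficient matrix A = [[2, 0, -4], [-2, 1, 8], [0, 0, -2]].
det(A - λI) = 0 gives eigenvalues λ = 2, 1, -2.
For λ=2: eigenvector (1,-2,0).
For λ=1: eigenvector (0,1,0).
For λ=-2: eigenvector (1,-2,1).
General solution: K_1e^(2t)(1,-2,0) + K_2e^(t)(0,1,0) + K_3e^(-2t)(1,-2,1).

x_1(t) = K_1e^(2t) + K_3e^(-2t), x_2(t) = -2K_1e^(2t) + K_2e^(t) - 2K_3e^(-2t), x_3(t) = K_3e^(-2t)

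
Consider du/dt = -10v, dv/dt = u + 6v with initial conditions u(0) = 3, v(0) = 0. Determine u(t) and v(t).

u(t) = -9e^(3t)sin(t) + 3e^(3t)cos(t), v(t) = 3e^(3t)sin(t)

Coefficient matrix A = [[0, -10], [1, 6]].
Characteristic polynomial det(A - λI) = λ^2 - 6λ + 10 = 0.
Eigenvalues λ = 3 ± i (complex conjugate pair).
For λ=3+i: an eigenvector is (-1,0) - i(3,-1) = (-1 - 3i, 0 + i).
A real fundamental pair from Re and Im of e^((3+i)t)v: X_1 = e^(3t)(cos(t)·(-1,0) + sin(t)·(3,-1)), X_2 = e^(3t)(sin(t)·(-1,0) - cos(t)·(3,-1)).
General solution: c_1X_1 + c_2X_2.
Applying u(0)=3, v(0)=0 gives c_1=-3, c_2=0.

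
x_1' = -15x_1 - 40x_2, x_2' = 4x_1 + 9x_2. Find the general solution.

Coefficient matrix A = [[-15, -40], [4, 9]].
Characteristic polynomial det(A - λI) = λ^2 + 6λ + 25 = 0.
Eigenvalues λ = -3 ± 4i (complex conjugate pair).
For λ=-3+4i: an eigenvector is (-1,0) - i(3,-1) = (-1 - 3i, 0 + i).
A real fundamental pair from Re and Im of e^((-3+4i)t)v: X_1 = e^(-3t)(cos(4t)·(-1,0) + sin(4t)·(3,-1)), X_2 = e^(-3t)(sin(4t)·(-1,0) - cos(4t)·(3,-1)).
General solution: C_1X_1 + C_2X_2.

x_1(t) = 3C_1e^(-3t)sin(4t) - C_1e^(-3t)cos(4t) - C_2e^(-3t)sin(4t) - 3C_2e^(-3t)cos(4t), x_2(t) = -C_1e^(-3t)sin(4t) + C_2e^(-3t)cos(4t)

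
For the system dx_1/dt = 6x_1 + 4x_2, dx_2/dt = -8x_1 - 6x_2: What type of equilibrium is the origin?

A = [[6,4],[-8,-6]]; det(A-λI) = λ^2 - 4.
λ = -2, 2: opposite signs.

saddle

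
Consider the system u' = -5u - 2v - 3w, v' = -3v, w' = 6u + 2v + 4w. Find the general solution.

Coefficient matrix A = [[-5, -2, -3], [0, -3, 0], [6, 2, 4]].
det(A - λI) = 0 gives eigenvalues λ = -2, -3, 1.
For λ=-2: eigenvector (1,0,-1).
For λ=-3: eigenvector (2,1,-2).
For λ=1: eigenvector (-1,0,2).
General solution: K_1e^(-2t)(1,0,-1) + K_2e^(-3t)(2,1,-2) + K_3e^(t)(-1,0,2).

u(t) = K_1e^(-2t) + 2K_2e^(-3t) - K_3e^(t), v(t) = K_2e^(-3t), w(t) = -K_1e^(-2t) - 2K_2e^(-3t) + 2K_3e^(t)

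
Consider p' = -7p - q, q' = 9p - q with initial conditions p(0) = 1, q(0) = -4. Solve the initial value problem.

p(t) = te^(-4t) + e^(-4t), q(t) = -3te^(-4t) - 4e^(-4t)

Coefficient matrix A = [[-7, -1], [9, -1]].
Characteristic polynomial det(A - λI) = λ^2 + 8λ + 16 = 0.
Single eigenvalue λ = -4 with algebraic multiplicity 2.
Eigenvector v = (1,-3); generalized eigenvector w with (A-λI)w=v is (0,-1).
General solution: e^(-4t)[c_1·v + c_2·(t·v + w)].
Applying p(0)=1, q(0)=-4 gives c_1=1, c_2=1.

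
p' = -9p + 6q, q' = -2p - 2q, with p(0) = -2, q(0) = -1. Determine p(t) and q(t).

Coefficient matrix A = [[-9, 6], [-2, -2]].
Characteristic polynomial det(A - λI) = λ^2 + 11λ + 30 = 0.
Eigenvalues λ = -5, -6.
For λ=-5: (A-λI) row 1 is [-4, 6], so an eigenvector is (-3, -2).
For λ=-6: (A-λI) row 1 is [-3, 6], so an eigenvector is (-2, -1).
General solution: C_1e^(-5t)(-3,-2) + C_2e^(-6t)(-2,-1).
Applying p(0)=-2, q(0)=-1 gives C_1=0, C_2=1.

p(t) = -2e^(-6t), q(t) = -e^(-6t)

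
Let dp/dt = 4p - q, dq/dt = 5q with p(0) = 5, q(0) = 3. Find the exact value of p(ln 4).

A = [[4,-1],[0,5]]; eigenvalues λ = 5, 4.
Eigenvectors: (1,-1) for λ=5, (1,0) for λ=4.
From the initial condition, c_1 = -3, c_2 = 8.
p(ln 4) = (-3)(4^5)(1) + (8)(4^4)(1) = -1024.

-1024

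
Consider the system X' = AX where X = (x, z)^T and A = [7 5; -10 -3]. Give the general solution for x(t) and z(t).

Coefficient matrix A = [[7, 5], [-10, -3]].
Characteristic polynomial det(A - λI) = λ^2 - 4λ + 29 = 0.
Eigenvalues λ = 2 ± 5i (complex conjugate pair).
For λ=2+5i: an eigenvector is (0,-1) - i(-1,1) = (0 + i, -1 - i).
A real fundamental pair from Re and Im of e^((2+5i)t)v: X_1 = e^(2t)(cos(5t)·(0,-1) + sin(5t)·(-1,1)), X_2 = e^(2t)(sin(5t)·(0,-1) - cos(5t)·(-1,1)).
General solution: c_1X_1 + c_2X_2.

x(t) = -c_1e^(2t)sin(5t) + c_2e^(2t)cos(5t), z(t) = c_1e^(2t)sin(5t) - c_1e^(2t)cos(5t) - c_2e^(2t)sin(5t) - c_2e^(2t)cos(5t)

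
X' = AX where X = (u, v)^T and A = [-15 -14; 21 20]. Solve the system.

u(t) = C_1e^(-t) - 2C_2e^(6t), v(t) = -C_1e^(-t) + 3C_2e^(6t)

Coefficient matrix A = [[-15, -14], [21, 20]].
Characteristic polynomial det(A - λI) = λ^2 - 5λ - 6 = 0.
Eigenvalues λ = -1, 6.
For λ=-1: (A-λI) row 1 is [-14, -14], so an eigenvector is (1, -1).
For λ=6: (A-λI) row 1 is [-21, -14], so an eigenvector is (-2, 3).
General solution: C_1e^(-t)(1,-1) + C_2e^(6t)(-2,3).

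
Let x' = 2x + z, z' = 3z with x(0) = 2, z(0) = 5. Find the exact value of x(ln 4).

272

A = [[2,1],[0,3]]; eigenvalues λ = 2, 3.
Eigenvectors: (1,0) for λ=2, (-1,-1) for λ=3.
From the initial condition, c_1 = -3, c_2 = -5.
x(ln 4) = (-3)(4^2)(1) + (-5)(4^3)(-1) = 272.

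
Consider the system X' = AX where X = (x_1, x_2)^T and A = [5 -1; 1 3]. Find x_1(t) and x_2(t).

Coefficient matrix A = [[5, -1], [1, 3]].
Characteristic polynomial det(A - λI) = λ^2 - 8λ + 16 = 0.
Single eigenvalue λ = 4 with algebraic multiplicity 2.
Eigenvector v = (-1,-1); generalized eigenvector w with (A-λI)w=v is (1,2).
General solution: e^(4t)[c_1·v + c_2·(t·v + w)].

x_1(t) = -c_1e^(4t) - c_2te^(4t) + c_2e^(4t), x_2(t) = -c_1e^(4t) - c_2te^(4t) + 2c_2e^(4t)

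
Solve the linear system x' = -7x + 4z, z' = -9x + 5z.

Coefficient matrix A = [[-7, 4], [-9, 5]].
Characteristic polynomial det(A - λI) = λ^2 + 2λ + 1 = 0.
Single eigenvalue λ = -1 with algebraic multiplicity 2.
Eigenvector v = (-2,-3); generalized eigenvector w with (A-λI)w=v is (-1,-2).
General solution: e^(-t)[C_1·v + C_2·(t·v + w)].

x(t) = -2C_1e^(-t) - 2C_2te^(-t) - C_2e^(-t), z(t) = -3C_1e^(-t) - 3C_2te^(-t) - 2C_2e^(-t)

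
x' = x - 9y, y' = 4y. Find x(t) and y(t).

Coefficient matrix A = [[1, -9], [0, 4]].
Characteristic polynomial det(A - λI) = λ^2 - 5λ + 4 = 0.
Eigenvalues λ = 1, 4.
For λ=1: (A-λI) row 1 is [0, -9], so an eigenvector is (1, 0).
For λ=4: (A-λI) row 1 is [-3, -9], so an eigenvector is (3, -1).
General solution: c_1e^(t)(1,0) + c_2e^(4t)(3,-1).

x(t) = c_1e^(t) + 3c_2e^(4t), y(t) = -c_2e^(4t)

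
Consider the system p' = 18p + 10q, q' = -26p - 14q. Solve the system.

p(t) = -2K_1e^(2t)sin(2t) + K_1e^(2t)cos(2t) + K_2e^(2t)sin(2t) + 2K_2e^(2t)cos(2t), q(t) = 3K_1e^(2t)sin(2t) - 2K_1e^(2t)cos(2t) - 2K_2e^(2t)sin(2t) - 3K_2e^(2t)cos(2t)

Coefficient matrix A = [[18, 10], [-26, -14]].
Characteristic polynomial det(A - λI) = λ^2 - 4λ + 8 = 0.
Eigenvalues λ = 2 ± 2i (complex conjugate pair).
For λ=2+2i: an eigenvector is (1,-2) - i(-2,3) = (1 + 2i, -2 - 3i).
A real fundamental pair from Re and Im of e^((2+2i)t)v: X_1 = e^(2t)(cos(2t)·(1,-2) + sin(2t)·(-2,3)), X_2 = e^(2t)(sin(2t)·(1,-2) - cos(2t)·(-2,3)).
General solution: K_1X_1 + K_2X_2.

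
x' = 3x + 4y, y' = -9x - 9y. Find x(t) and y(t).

Coefficient matrix A = [[3, 4], [-9, -9]].
Characteristic polynomial det(A - λI) = λ^2 + 6λ + 9 = 0.
Single eigenvalue λ = -3 with algebraic multiplicity 2.
Eigenvector v = (-2,3); generalized eigenvector w with (A-λI)w=v is (-1,1).
General solution: e^(-3t)[K_1·v + K_2·(t·v + w)].

x(t) = -2K_1e^(-3t) - 2K_2te^(-3t) - K_2e^(-3t), y(t) = 3K_1e^(-3t) + 3K_2te^(-3t) + K_2e^(-3t)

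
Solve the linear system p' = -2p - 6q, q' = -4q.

p(t) = -C_1e^(-2t) - 3C_2e^(-4t), q(t) = -C_2e^(-4t)

Coefficient matrix A = [[-2, -6], [0, -4]].
Characteristic polynomial det(A - λI) = λ^2 + 6λ + 8 = 0.
Eigenvalues λ = -2, -4.
For λ=-2: (A-λI) row 1 is [0, -6], so an eigenvector is (-1, 0).
For λ=-4: (A-λI) row 1 is [2, -6], so an eigenvector is (-3, -1).
General solution: C_1e^(-2t)(-1,0) + C_2e^(-4t)(-3,-1).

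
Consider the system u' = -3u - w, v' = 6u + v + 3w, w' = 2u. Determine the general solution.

u(t) = C_2e^(-t) + C_3e^(-2t), v(t) = C_1e^(t) - C_3e^(-2t), w(t) = -2C_2e^(-t) - C_3e^(-2t)

Coefficient matrix A = [[-3, 0, -1], [6, 1, 3], [2, 0, 0]].
det(A - λI) = 0 gives eigenvalues λ = 1, -1, -2.
For λ=1: eigenvector (0,1,0).
For λ=-1: eigenvector (1,0,-2).
For λ=-2: eigenvector (1,-1,-1).
General solution: C_1e^(t)(0,1,0) + C_2e^(-t)(1,0,-2) + C_3e^(-2t)(1,-1,-1).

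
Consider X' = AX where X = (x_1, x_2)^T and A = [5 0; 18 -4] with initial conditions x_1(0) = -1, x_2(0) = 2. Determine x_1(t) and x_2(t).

x_1(t) = -e^(5t), x_2(t) = -2e^(5t) + 4e^(-4t)

Coefficient matrix A = [[5, 0], [18, -4]].
Characteristic polynomial det(A - λI) = λ^2 - λ - 20 = 0.
Eigenvalues λ = 5, -4.
For λ=5: (A-λI) row 2 is [18, -9], so an eigenvector is (1, 2).
For λ=-4: (A-λI) row 1 is [9, 0], so an eigenvector is (0, -1).
General solution: K_1e^(5t)(1,2) + K_2e^(-4t)(0,-1).
Applying x_1(0)=-1, x_2(0)=2 gives K_1=-1, K_2=-4.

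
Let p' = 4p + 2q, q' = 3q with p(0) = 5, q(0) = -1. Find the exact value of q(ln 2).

-8

A = [[4,2],[0,3]]; eigenvalues λ = 3, 4.
Eigenvectors: (2,-1) for λ=3, (-1,0) for λ=4.
From the initial condition, c_1 = 1, c_2 = -3.
q(ln 2) = (1)(2^3)(-1) + (-3)(2^4)(0) = -8.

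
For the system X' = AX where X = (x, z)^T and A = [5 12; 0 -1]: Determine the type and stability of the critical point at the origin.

A = [[5,12],[0,-1]]; det(A-λI) = λ^2 - 4λ - 5.
λ = -1, 5: opposite signs.

saddle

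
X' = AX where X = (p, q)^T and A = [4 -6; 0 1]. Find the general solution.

Coefficient matrix A = [[4, -6], [0, 1]].
Characteristic polynomial det(A - λI) = λ^2 - 5λ + 4 = 0.
Eigenvalues λ = 4, 1.
For λ=4: (A-λI) row 1 is [0, -6], so an eigenvector is (-1, 0).
For λ=1: (A-λI) row 1 is [3, -6], so an eigenvector is (-2, -1).
General solution: c_1e^(4t)(-1,0) + c_2e^(t)(-2,-1).

p(t) = -c_1e^(4t) - 2c_2e^(t), q(t) = -c_2e^(t)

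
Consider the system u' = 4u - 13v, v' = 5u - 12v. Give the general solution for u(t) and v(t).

Coefficient matrix A = [[4, -13], [5, -12]].
Characteristic polynomial det(A - λI) = λ^2 + 8λ + 17 = 0.
Eigenvalues λ = -4 ± i (complex conjugate pair).
For λ=-4+i: an eigenvector is (-3,-2) - i(2,1) = (-3 - 2i, -2 - i).
A real fundamental pair from Re and Im of e^((-4+i)t)v: X_1 = e^(-4t)(cos(t)·(-3,-2) + sin(t)·(2,1)), X_2 = e^(-4t)(sin(t)·(-3,-2) - cos(t)·(2,1)).
General solution: c_1X_1 + c_2X_2.

u(t) = 2c_1e^(-4t)sin(t) - 3c_1e^(-4t)cos(t) - 3c_2e^(-4t)sin(t) - 2c_2e^(-4t)cos(t), v(t) = c_1e^(-4t)sin(t) - 2c_1e^(-4t)cos(t) - 2c_2e^(-4t)sin(t) - c_2e^(-4t)cos(t)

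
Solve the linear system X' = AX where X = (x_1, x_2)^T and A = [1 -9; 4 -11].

Coefficient matrix A = [[1, -9], [4, -11]].
Characteristic polynomial det(A - λI) = λ^2 + 10λ + 25 = 0.
Single eigenvalue λ = -5 with algebraic multiplicity 2.
Eigenvector v = (3,2); generalized eigenvector w with (A-λI)w=v is (2,1).
General solution: e^(-5t)[K_1·v + K_2·(t·v + w)].

x_1(t) = 3K_1e^(-5t) + 3K_2te^(-5t) + 2K_2e^(-5t), x_2(t) = 2K_1e^(-5t) + 2K_2te^(-5t) + K_2e^(-5t)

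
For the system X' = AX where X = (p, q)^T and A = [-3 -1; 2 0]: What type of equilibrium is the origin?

A = [[-3,-1],[2,0]]; det(A-λI) = λ^2 + 3λ + 2.
λ = -1, -2: both negative.

stable node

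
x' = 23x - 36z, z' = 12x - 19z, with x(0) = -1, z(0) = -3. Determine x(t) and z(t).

Coefficient matrix A = [[23, -36], [12, -19]].
Characteristic polynomial det(A - λI) = λ^2 - 4λ - 5 = 0.
Eigenvalues λ = 5, -1.
For λ=5: (A-λI) row 1 is [18, -36], so an eigenvector is (2, 1).
For λ=-1: (A-λI) row 1 is [24, -36], so an eigenvector is (3, 2).
General solution: C_1e^(5t)(2,1) + C_2e^(-t)(3,2).
Applying x(0)=-1, z(0)=-3 gives C_1=7, C_2=-5.

x(t) = 14e^(5t) - 15e^(-t), z(t) = 7e^(5t) - 10e^(-t)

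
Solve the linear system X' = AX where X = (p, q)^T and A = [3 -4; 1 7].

p(t) = -2c_1e^(5t) - 2c_2te^(5t) - c_2e^(5t), q(t) = c_1e^(5t) + c_2te^(5t) + c_2e^(5t)

Coefficient matrix A = [[3, -4], [1, 7]].
Characteristic polynomial det(A - λI) = λ^2 - 10λ + 25 = 0.
Single eigenvalue λ = 5 with algebraic multiplicity 2.
Eigenvector v = (-2,1); generalized eigenvector w with (A-λI)w=v is (-1,1).
General solution: e^(5t)[c_1·v + c_2·(t·v + w)].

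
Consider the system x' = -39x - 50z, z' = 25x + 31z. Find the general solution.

x(t) = -c_1e^(-4t)sin(5t) + 3c_1e^(-4t)cos(5t) + 3c_2e^(-4t)sin(5t) + c_2e^(-4t)cos(5t), z(t) = c_1e^(-4t)sin(5t) - 2c_1e^(-4t)cos(5t) - 2c_2e^(-4t)sin(5t) - c_2e^(-4t)cos(5t)

Coefficient matrix A = [[-39, -50], [25, 31]].
Characteristic polynomial det(A - λI) = λ^2 + 8λ + 41 = 0.
Eigenvalues λ = -4 ± 5i (complex conjugate pair).
For λ=-4+5i: an eigenvector is (3,-2) - i(-1,1) = (3 + i, -2 - i).
A real fundamental pair from Re and Im of e^((-4+5i)t)v: X_1 = e^(-4t)(cos(5t)·(3,-2) + sin(5t)·(-1,1)), X_2 = e^(-4t)(sin(5t)·(3,-2) - cos(5t)·(-1,1)).
General solution: c_1X_1 + c_2X_2.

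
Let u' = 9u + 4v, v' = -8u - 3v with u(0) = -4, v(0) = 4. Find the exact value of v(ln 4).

4096

A = [[9,4],[-8,-3]]; eigenvalues λ = 5, 1.
Eigenvectors: (1,-1) for λ=5, (1,-2) for λ=1.
From the initial condition, c_1 = -4, c_2 = 0.
v(ln 4) = (-4)(4^5)(-1) + (0)(4^1)(-2) = 4096.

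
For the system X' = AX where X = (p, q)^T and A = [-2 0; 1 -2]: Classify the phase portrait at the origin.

stable improper node

A = [[-2,0],[1,-2]]; det(A-λI) = λ^2 + 4λ + 4.
repeated λ = -2 with a single eigenvector.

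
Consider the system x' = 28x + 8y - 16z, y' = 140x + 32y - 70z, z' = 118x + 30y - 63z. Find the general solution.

x(t) = C_1e^(4t) + C_2e^(-4t), y(t) = 5C_1e^(4t) + 2C_3e^(-3t), z(t) = 4C_1e^(4t) + 2C_2e^(-4t) + C_3e^(-3t)

Coefficient matrix A = [[28, 8, -16], [140, 32, -70], [118, 30, -63]].
det(A - λI) = 0 gives eigenvalues λ = 4, -4, -3.
For λ=4: eigenvector (1,5,4).
For λ=-4: eigenvector (1,0,2).
For λ=-3: eigenvector (0,2,1).
General solution: C_1e^(4t)(1,5,4) + C_2e^(-4t)(1,0,2) + C_3e^(-3t)(0,2,1).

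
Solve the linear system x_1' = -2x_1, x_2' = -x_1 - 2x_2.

Coefficient matrix A = [[-2, 0], [-1, -2]].
Characteristic polynomial det(A - λI) = λ^2 + 4λ + 4 = 0.
Single eigenvalue λ = -2 with algebraic multiplicity 2.
Eigenvector v = (0,1); generalized eigenvector w with (A-λI)w=v is (-1,0).
General solution: e^(-2t)[C_1·v + C_2·(t·v + w)].

x_1(t) = -C_2e^(-2t), x_2(t) = C_1e^(-2t) + C_2te^(-2t)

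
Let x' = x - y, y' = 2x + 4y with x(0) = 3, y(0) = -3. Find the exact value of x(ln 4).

A = [[1,-1],[2,4]]; eigenvalues λ = 3, 2.
Eigenvectors: (-1,2) for λ=3, (-1,1) for λ=2.
From the initial condition, c_1 = 0, c_2 = -3.
x(ln 4) = (0)(4^3)(-1) + (-3)(4^2)(-1) = 48.

48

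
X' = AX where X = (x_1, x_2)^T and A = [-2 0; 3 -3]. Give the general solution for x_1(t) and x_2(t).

x_1(t) = C_2e^(-2t), x_2(t) = -C_1e^(-3t) + 3C_2e^(-2t)

Coefficient matrix A = [[-2, 0], [3, -3]].
Characteristic polynomial det(A - λI) = λ^2 + 5λ + 6 = 0.
Eigenvalues λ = -3, -2.
For λ=-3: (A-λI) row 1 is [1, 0], so an eigenvector is (0, -1).
For λ=-2: (A-λI) row 2 is [3, -1], so an eigenvector is (1, 3).
General solution: C_1e^(-3t)(0,-1) + C_2e^(-2t)(1,3).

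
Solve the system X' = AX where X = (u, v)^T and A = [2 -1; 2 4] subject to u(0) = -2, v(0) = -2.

Coefficient matrix A = [[2, -1], [2, 4]].
Characteristic polynomial det(A - λI) = λ^2 - 6λ + 10 = 0.
Eigenvalues λ = 3 ± i (complex conjugate pair).
For λ=3+i: an eigenvector is (-1,1) - i(0,-1) = (-1, 1 + i).
A real fundamental pair from Re and Im of e^((3+i)t)v: X_1 = e^(3t)(cos(t)·(-1,1) + sin(t)·(0,-1)), X_2 = e^(3t)(sin(t)·(-1,1) - cos(t)·(0,-1)).
General solution: K_1X_1 + K_2X_2.
Applying u(0)=-2, v(0)=-2 gives K_1=2, K_2=-4.

u(t) = 4e^(3t)sin(t) - 2e^(3t)cos(t), v(t) = -6e^(3t)sin(t) - 2e^(3t)cos(t)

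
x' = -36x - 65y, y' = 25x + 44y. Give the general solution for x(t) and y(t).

x(t) = -2c_1e^(4t)sin(5t) - 3c_1e^(4t)cos(5t) - 3c_2e^(4t)sin(5t) + 2c_2e^(4t)cos(5t), y(t) = c_1e^(4t)sin(5t) + 2c_1e^(4t)cos(5t) + 2c_2e^(4t)sin(5t) - c_2e^(4t)cos(5t)

Coefficient matrix A = [[-36, -65], [25, 44]].
Characteristic polynomial det(A - λI) = λ^2 - 8λ + 41 = 0.
Eigenvalues λ = 4 ± 5i (complex conjugate pair).
For λ=4+5i: an eigenvector is (-3,2) - i(-2,1) = (-3 + 2i, 2 - i).
A real fundamental pair from Re and Im of e^((4+5i)t)v: X_1 = e^(4t)(cos(5t)·(-3,2) + sin(5t)·(-2,1)), X_2 = e^(4t)(sin(5t)·(-3,2) - cos(5t)·(-2,1)).
General solution: c_1X_1 + c_2X_2.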